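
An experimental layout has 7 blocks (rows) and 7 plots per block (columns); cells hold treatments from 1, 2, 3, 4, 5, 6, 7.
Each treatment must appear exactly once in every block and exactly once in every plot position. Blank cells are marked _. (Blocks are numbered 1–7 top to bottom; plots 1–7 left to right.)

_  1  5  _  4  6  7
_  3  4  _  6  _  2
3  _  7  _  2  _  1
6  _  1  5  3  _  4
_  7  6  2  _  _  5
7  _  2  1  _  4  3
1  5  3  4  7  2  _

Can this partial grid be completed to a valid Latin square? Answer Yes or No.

No block or plot among the givens repeats a symbol, and propagating forced cells runs into no contradiction.
One valid completion exists (for instance, 2 1 5 3 4 6 7 / 5 3 4 7 6 1 2 / 3 4 7 6 2 5 1 / 6 2 1 5 3 7 4 / 4 7 6 2 1 3 5 / 7 6 2 1 5 4 3 / 1 5 3 4 7 2 6).

Yes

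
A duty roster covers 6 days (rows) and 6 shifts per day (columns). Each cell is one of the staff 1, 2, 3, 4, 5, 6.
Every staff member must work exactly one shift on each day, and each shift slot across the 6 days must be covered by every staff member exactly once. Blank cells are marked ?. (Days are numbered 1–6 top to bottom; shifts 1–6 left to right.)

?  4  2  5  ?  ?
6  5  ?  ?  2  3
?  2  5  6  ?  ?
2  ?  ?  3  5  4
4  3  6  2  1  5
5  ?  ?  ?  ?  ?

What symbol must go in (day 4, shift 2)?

6

Day 3, shift 6: day 3 has {2, 5, 6} and shift 6 has {3, 4, 5}, leaving only 1.
Day 1, shift 6: day 1 has {2, 4, 5} and shift 6 has {1, 3, 4, 5}, leaving only 6.
Day 1, shift 5: day 1 has {2, 4, 5, 6} and shift 5 has {1, 2, 5}, leaving only 3.
Day 1, shift 1: day 1 has {2, 3, 4, 5, 6} and shift 1 has {2, 4, 5, 6}, leaving only 1.
Day 3, shift 1: day 3 has {1, 2, 5, 6} and shift 1 has {1, 2, 4, 5, 6}, leaving only 3.
Day 3, shift 5: day 3 has {1, 2, 3, 5, 6} and shift 5 has {1, 2, 3, 5}, leaving only 4.
Day 4, shift 3: day 4 has {2, 3, 4, 5} and shift 3 has {2, 5, 6}, leaving only 1.
Day 4 already has {1, 2, 3, 4, 5} and shift 2 already has {2, 3, 4, 5}, so day 4, shift 2 must be 6.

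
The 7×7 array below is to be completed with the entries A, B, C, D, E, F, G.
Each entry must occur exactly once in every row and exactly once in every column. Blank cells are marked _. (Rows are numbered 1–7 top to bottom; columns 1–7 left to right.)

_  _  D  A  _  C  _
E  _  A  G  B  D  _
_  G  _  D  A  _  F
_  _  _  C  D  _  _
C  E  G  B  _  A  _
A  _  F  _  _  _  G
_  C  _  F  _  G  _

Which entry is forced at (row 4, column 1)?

Row 2, column 2: row 2 has {A, B, D, E, G} and column 2 has {C, E, G}, leaving only F.
Row 1, column 2: row 1 has {A, C, D} and column 2 has {C, E, F, G}, leaving only B.
Row 1, column 7: row 1 has {A, B, C, D} and column 7 has {F, G}, leaving only E.
Row 2, column 7: row 2 has {A, B, D, E, F, G} and column 7 has {E, F, G}, leaving only C.
Row 3, column 1: row 3 has {A, D, F, G} and column 1 has {A, C, E}, leaving only B.
Row 3, column 6: row 3 has {A, B, D, F, G} and column 6 has {A, C, D, G}, leaving only E.
Row 3, column 3: row 3 has {A, B, D, E, F, G} and column 3 has {A, D, F, G}, leaving only C.
Row 4, column 2: row 4 has {C, D} and column 2 has {B, C, E, F, G}, leaving only A.
Row 4, column 7: row 4 has {A, C, D} and column 7 has {C, E, F, G}, leaving only B.
Row 4, column 3: row 4 has {A, B, C, D} and column 3 has {A, C, D, F, G}, leaving only E.
Row 4, column 6: row 4 has {A, B, C, D, E} and column 6 has {A, C, D, E, G}, leaving only F.
Row 4 already has {A, B, C, D, E, F} and column 1 already has {A, B, C, E}, so row 4, column 1 must be G.

G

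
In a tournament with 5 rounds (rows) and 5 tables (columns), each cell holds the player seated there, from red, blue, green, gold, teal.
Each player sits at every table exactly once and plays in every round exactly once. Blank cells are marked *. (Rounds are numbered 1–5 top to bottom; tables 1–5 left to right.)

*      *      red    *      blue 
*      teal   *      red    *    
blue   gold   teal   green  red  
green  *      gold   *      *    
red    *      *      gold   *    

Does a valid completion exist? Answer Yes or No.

No

Round 1, table 2: round 1 has {red, blue} and table 2 has {gold, teal}, so it must be green.
Round 1, table 4: round 1 has {red, blue, green} and table 4 has {red, green, gold}, so it must be teal.
Round 1, table 1: round 1 has {red, blue, green, teal} and table 1 has {red, blue, green}, so it must be gold.
Now round 2, table 1: round 2 together with table 1 already contain {red, blue, green, gold, teal} — every symbol — so nothing can go there. The grid has no valid completion.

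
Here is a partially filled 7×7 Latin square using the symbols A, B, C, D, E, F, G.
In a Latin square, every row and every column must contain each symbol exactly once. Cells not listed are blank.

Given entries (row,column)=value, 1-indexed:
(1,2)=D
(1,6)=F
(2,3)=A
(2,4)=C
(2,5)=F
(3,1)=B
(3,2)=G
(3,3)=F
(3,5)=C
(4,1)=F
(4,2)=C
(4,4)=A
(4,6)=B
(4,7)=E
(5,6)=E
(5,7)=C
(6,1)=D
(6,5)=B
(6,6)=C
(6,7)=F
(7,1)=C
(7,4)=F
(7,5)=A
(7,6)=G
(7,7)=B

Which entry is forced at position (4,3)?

Row 2, column 6: row 2 has {A, C, F} and column 6 has {B, C, E, F, G}, leaving only D.
Row 2, column 7: row 2 has {A, C, D, F} and column 7 has {B, C, E, F}, leaving only G.
Row 1, column 7: row 1 has {D, F} and column 7 has {B, C, E, F, G}, leaving only A.
Row 2, column 1: row 2 has {A, C, D, F, G} and column 1 has {B, C, D, F}, leaving only E.
Row 1, column 1: row 1 has {A, D, F} and column 1 has {B, C, D, E, F}, leaving only G.
Row 1, column 5: row 1 has {A, D, F, G} and column 5 has {A, B, C, F}, leaving only E.
Row 1, column 4: row 1 has {A, D, E, F, G} and column 4 has {A, C, F}, leaving only B.
Row 1, column 3: row 1 has {A, B, D, E, F, G} and column 3 has {A, F}, leaving only C.
Row 2, column 2: row 2 has {A, C, D, E, F, G} and column 2 has {C, D, G}, leaving only B.
Row 3, column 6: row 3 has {B, C, F, G} and column 6 has {B, C, D, E, F, G}, leaving only A.
Row 3, column 7: row 3 has {A, B, C, F, G} and column 7 has {A, B, C, E, F, G}, leaving only D.
Row 3, column 4: row 3 has {A, B, C, D, F, G} and column 4 has {A, B, C, F}, leaving only E.
Row 5, column 1: row 5 has {C, E} and column 1 has {B, C, D, E, F, G}, leaving only A.
Row 5, column 2: row 5 has {A, C, E} and column 2 has {B, C, D, G}, leaving only F.
Row 6, column 4: row 6 has {B, C, D, F} and column 4 has {A, B, C, E, F}, leaving only G.
Row 5, column 4: row 5 has {A, C, E, F} and column 4 has {A, B, C, E, F, G}, leaving only D.
Row 5, column 5: row 5 has {A, C, D, E, F} and column 5 has {A, B, C, E, F}, leaving only G.
Row 4, column 5: row 4 has {A, B, C, E, F} and column 5 has {A, B, C, E, F, G}, leaving only D.
Row 4 already has {A, B, C, D, E, F} and column 3 already has {A, C, F}, so row 4, column 3 must be G.

G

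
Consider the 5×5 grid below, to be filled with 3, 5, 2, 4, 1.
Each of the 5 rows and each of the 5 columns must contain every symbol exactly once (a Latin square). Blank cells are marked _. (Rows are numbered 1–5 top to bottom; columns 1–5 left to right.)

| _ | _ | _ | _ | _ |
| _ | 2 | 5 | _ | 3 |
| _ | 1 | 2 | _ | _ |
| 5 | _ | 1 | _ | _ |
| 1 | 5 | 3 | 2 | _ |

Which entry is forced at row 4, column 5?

2

Row 1, column 3: row 1 has {} and column 3 has {3, 5, 2, 1}, leaving only 4.
Row 1, column 2: row 1 has {4} and column 2 has {5, 2, 1}, leaving only 3.
Row 1, column 1: row 1 has {3, 4} and column 1 has {5, 1}, leaving only 2.
Row 2, column 1: row 2 has {3, 5, 2} and column 1 has {5, 2, 1}, leaving only 4.
Row 2, column 4: row 2 has {3, 5, 2, 4} and column 4 has {2}, leaving only 1.
Row 1, column 4: row 1 has {3, 2, 4} and column 4 has {2, 1}, leaving only 5.
Row 1, column 5: row 1 has {3, 5, 2, 4} and column 5 has {3}, leaving only 1.
Row 3, column 1: row 3 has {2, 1} and column 1 has {5, 2, 4, 1}, leaving only 3.
Row 3, column 4: row 3 has {3, 2, 1} and column 4 has {5, 2, 1}, leaving only 4.
Row 3, column 5: row 3 has {3, 2, 4, 1} and column 5 has {3, 1}, leaving only 5.
Row 4, column 2: row 4 has {5, 1} and column 2 has {3, 5, 2, 1}, leaving only 4.
Row 4 already has {5, 4, 1} and column 5 already has {3, 5, 1}, so row 4, column 5 must be 2.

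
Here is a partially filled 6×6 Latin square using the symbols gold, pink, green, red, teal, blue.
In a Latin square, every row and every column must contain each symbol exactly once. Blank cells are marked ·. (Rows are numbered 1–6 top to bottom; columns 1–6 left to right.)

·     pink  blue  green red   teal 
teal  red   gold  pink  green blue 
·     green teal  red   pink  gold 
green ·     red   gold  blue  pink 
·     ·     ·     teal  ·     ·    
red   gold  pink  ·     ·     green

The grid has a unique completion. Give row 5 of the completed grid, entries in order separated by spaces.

pink blue green teal gold red

Row 5, column 2: row 5 has {teal} and column 2 has {gold, pink, green, red}, leaving only blue.
Row 5, column 3: row 5 has {teal, blue} and column 3 has {gold, pink, red, teal, blue}, leaving only green.
Row 5, column 5: row 5 has {green, teal, blue} and column 5 has {pink, green, red, blue}, leaving only gold.
Row 5, column 1: row 5 has {gold, green, teal, blue} and column 1 has {green, red, teal}, leaving only pink.
Row 5, column 6: row 5 has {gold, pink, green, teal, blue} and column 6 has {gold, pink, green, teal, blue}, leaving only red.
So row 5 reads: pink blue green teal gold red.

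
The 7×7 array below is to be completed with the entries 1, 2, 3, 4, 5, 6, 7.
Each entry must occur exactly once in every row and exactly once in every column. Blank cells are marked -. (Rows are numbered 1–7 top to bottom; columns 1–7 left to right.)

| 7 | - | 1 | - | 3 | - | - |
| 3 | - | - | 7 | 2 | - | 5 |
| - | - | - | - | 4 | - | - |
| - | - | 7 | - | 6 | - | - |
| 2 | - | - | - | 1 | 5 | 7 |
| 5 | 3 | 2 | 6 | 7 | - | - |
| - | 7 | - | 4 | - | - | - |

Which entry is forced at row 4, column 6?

Row 5, column 4: row 5 has {1, 2, 5, 7} and column 4 has {4, 6, 7}, leaving only 3.
Row 7, column 5: row 7 has {4, 7} and column 5 has {1, 2, 3, 4, 6, 7}, leaving only 5.
Row 4, column 6 is narrowed to {1, 2, 3, 4}.
If it were 1, then row 4, column 7 would be left with no valid symbol.
If it were 2, propagating the remaining blanks reaches a contradiction.
If it were 4, then row 7, column 1 would be left with no valid symbol.
So row 4, column 6 must be 3.

3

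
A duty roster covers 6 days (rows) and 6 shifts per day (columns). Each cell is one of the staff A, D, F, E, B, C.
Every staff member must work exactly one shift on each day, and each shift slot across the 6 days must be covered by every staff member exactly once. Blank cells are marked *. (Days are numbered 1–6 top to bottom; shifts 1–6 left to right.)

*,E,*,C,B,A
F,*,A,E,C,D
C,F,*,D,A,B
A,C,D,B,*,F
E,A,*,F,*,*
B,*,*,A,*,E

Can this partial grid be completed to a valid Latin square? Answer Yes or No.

No day or shift among the givens repeats a symbol, and propagating forced cells runs into no contradiction.
One valid completion exists (for instance, D E F C B A / F B A E C D / C F E D A B / A C D B E F / E A B F D C / B D C A F E).

Yes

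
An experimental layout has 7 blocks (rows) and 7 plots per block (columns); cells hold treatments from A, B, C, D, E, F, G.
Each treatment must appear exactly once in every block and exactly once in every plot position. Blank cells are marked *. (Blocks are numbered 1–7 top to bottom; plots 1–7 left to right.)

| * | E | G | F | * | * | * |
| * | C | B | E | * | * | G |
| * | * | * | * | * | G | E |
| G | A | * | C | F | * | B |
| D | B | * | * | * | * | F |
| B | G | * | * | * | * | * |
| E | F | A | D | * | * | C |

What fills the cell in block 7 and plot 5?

Block 3, plot 2: block 3 has {E, G} and plot 2 has {A, B, C, E, F, G}, leaving only D.
Block 6, plot 4: block 6 has {B, G} and plot 4 has {C, D, E, F}, leaving only A.
Block 3, plot 4: block 3 has {D, E, G} and plot 4 has {A, C, D, E, F}, leaving only B.
Block 5, plot 4: block 5 has {B, D, F} and plot 4 has {A, B, C, D, E, F}, leaving only G.
Block 6, plot 7: block 6 has {A, B, G} and plot 7 has {B, C, E, F, G}, leaving only D.
Block 1, plot 7: block 1 has {E, F, G} and plot 7 has {B, C, D, E, F, G}, leaving only A.
Block 1, plot 1: block 1 has {A, E, F, G} and plot 1 has {B, D, E, G}, leaving only C.
Block 7, plot 6: block 7 has {A, C, D, E, F} and plot 6 has {G}, leaving only B.
Block 7 already has {A, B, C, D, E, F} and plot 5 already has {F}, so block 7, plot 5 must be G.

G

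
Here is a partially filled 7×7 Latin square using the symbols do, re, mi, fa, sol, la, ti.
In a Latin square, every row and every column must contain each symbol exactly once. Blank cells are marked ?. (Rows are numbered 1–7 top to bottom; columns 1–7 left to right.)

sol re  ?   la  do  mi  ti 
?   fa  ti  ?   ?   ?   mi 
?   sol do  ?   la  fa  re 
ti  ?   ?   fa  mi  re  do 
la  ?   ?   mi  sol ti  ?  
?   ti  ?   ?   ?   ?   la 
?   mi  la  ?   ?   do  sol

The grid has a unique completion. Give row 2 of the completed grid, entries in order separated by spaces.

do fa ti sol re la mi

Row 2, column 5: row 2 has {mi, fa, ti} and column 5 has {do, mi, sol, la}, leaving only re.
Row 2, column 1: row 2 has {re, mi, fa, ti} and column 1 has {sol, la, ti}, leaving only do.
Row 2, column 4: row 2 has {do, re, mi, fa, ti} and column 4 has {mi, fa, la}, leaving only sol.
Row 2, column 6: row 2 has {do, re, mi, fa, sol, ti} and column 6 has {do, re, mi, fa, ti}, leaving only la.
So row 2 reads: do fa ti sol re la mi.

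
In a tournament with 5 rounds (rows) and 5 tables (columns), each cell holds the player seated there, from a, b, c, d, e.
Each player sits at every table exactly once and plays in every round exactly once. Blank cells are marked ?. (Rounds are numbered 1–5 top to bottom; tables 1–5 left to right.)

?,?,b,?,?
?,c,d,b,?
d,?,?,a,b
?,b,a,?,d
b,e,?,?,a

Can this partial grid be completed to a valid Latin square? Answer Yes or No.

No

Round 3, table 2: round 3 together with table 2 already contain {a, b, c, d, e} — every symbol — so nothing can go there. The grid has no valid completion.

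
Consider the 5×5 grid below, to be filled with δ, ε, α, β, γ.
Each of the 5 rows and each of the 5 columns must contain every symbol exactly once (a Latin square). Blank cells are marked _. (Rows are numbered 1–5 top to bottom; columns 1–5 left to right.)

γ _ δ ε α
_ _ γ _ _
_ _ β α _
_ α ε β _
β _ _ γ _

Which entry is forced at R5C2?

Row 1, column 2: row 1 has {δ, ε, α, γ} and column 2 has {α}, leaving only β.
Row 2, column 4: row 2 has {γ} and column 4 has {ε, α, β, γ}, leaving only δ.
Row 2, column 2: row 2 has {δ, γ} and column 2 has {α, β}, leaving only ε.
Row 5 already has {β, γ} and column 2 already has {ε, α, β}, so row 5, column 2 must be δ.

δ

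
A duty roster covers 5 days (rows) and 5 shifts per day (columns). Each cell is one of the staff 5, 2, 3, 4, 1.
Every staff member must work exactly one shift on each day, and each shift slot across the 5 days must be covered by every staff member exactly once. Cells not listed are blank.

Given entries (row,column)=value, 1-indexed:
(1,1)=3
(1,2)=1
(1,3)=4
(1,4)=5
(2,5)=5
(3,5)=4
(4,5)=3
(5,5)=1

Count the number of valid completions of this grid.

Day 1, shift 5: eliminating its day and shift leaves {2}.
Day 2, shift 1: eliminating its day and shift leaves {2, 4, 1}.
Day 2, shift 2: eliminating its day and shift leaves {2, 3, 4}.
Day 2, shift 3: eliminating its day and shift leaves {2, 3, 1}.
Day 2, shift 4: eliminating its day and shift leaves {2, 3, 4, 1}.
Day 3, shift 1: eliminating its day and shift leaves {5, 2, 1}.
Day 3, shift 2: eliminating its day and shift leaves {5, 2, 3}.
Day 3, shift 3: eliminating its day and shift leaves {5, 2, 3, 1}.
Day 3, shift 4: eliminating its day and shift leaves {2, 3, 1}.
Day 4, shift 1: eliminating its day and shift leaves {5, 2, 4, 1}.
Day 4, shift 2: eliminating its day and shift leaves {5, 2, 4}.
Day 4, shift 3: eliminating its day and shift leaves {5, 2, 1}.
Day 4, shift 4: eliminating its day and shift leaves {2, 4, 1}.
Day 5, shift 1: eliminating its day and shift leaves {5, 2, 4}.
Day 5, shift 2: eliminating its day and shift leaves {5, 2, 3, 4}.
Day 5, shift 3: eliminating its day and shift leaves {5, 2, 3}.
Day 5, shift 4: eliminating its day and shift leaves {2, 3, 4}.
Enumerating the assignments across these blanks that avoid any day or shift repeat gives 56 completions.

56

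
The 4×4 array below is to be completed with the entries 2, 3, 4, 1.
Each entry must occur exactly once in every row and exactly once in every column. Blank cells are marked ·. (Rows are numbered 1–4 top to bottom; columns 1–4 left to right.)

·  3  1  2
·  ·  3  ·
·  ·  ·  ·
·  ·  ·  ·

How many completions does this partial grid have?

8

Row 1, column 1: eliminating its row and column leaves {4}.
Row 2, column 1: eliminating its row and column leaves {2, 4, 1}.
Row 2, column 2: eliminating its row and column leaves {2, 4, 1}.
Row 2, column 4: eliminating its row and column leaves {4, 1}.
Row 3, column 1: eliminating its row and column leaves {2, 3, 4, 1}.
Row 3, column 2: eliminating its row and column leaves {2, 4, 1}.
Row 3, column 3: eliminating its row and column leaves {2, 4}.
Row 3, column 4: eliminating its row and column leaves {3, 4, 1}.
Row 4, column 1: eliminating its row and column leaves {2, 3, 4, 1}.
Row 4, column 2: eliminating its row and column leaves {2, 4, 1}.
Row 4, column 3: eliminating its row and column leaves {2, 4}.
Row 4, column 4: eliminating its row and column leaves {3, 4, 1}.
Enumerating the assignments across these blanks that avoid any row or column repeat gives 8 completions.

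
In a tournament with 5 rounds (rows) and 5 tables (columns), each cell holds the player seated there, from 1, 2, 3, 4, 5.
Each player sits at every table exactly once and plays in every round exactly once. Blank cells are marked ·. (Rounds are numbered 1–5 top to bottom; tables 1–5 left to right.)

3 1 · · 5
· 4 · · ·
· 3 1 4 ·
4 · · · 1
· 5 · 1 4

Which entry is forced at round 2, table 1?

1

Round 1, table 4: round 1 has {1, 3, 5} and table 4 has {1, 4}, leaving only 2.
Round 1, table 3: round 1 has {1, 2, 3, 5} and table 3 has {1}, leaving only 4.
Round 3, table 5: round 3 has {1, 3, 4} and table 5 has {1, 4, 5}, leaving only 2.
Round 2, table 5: round 2 has {4} and table 5 has {1, 2, 4, 5}, leaving only 3.
Round 2, table 4: round 2 has {3, 4} and table 4 has {1, 2, 4}, leaving only 5.
Round 2, table 3: round 2 has {3, 4, 5} and table 3 has {1, 4}, leaving only 2.
Round 2 already has {2, 3, 4, 5} and table 1 already has {3, 4}, so round 2, table 1 must be 1.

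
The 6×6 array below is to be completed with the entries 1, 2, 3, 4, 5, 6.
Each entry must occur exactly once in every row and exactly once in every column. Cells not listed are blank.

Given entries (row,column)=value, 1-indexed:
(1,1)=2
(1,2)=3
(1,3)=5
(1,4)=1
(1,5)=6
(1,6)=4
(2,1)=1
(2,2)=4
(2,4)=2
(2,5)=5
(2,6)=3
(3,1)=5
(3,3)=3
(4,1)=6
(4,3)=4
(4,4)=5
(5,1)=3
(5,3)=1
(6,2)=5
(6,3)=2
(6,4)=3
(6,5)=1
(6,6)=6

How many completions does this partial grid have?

3

Row 2, column 3: eliminating its row and column leaves {6}.
Row 3, column 2: eliminating its row and column leaves {1, 2, 6}.
Row 3, column 4: eliminating its row and column leaves {4, 6}.
Row 3, column 5: eliminating its row and column leaves {2, 4}.
Row 3, column 6: eliminating its row and column leaves {1, 2}.
Row 4, column 2: eliminating its row and column leaves {1, 2}.
Row 4, column 5: eliminating its row and column leaves {2, 3}.
Row 4, column 6: eliminating its row and column leaves {1, 2}.
Row 5, column 2: eliminating its row and column leaves {2, 6}.
Row 5, column 4: eliminating its row and column leaves {4, 6}.
Row 5, column 5: eliminating its row and column leaves {2, 4}.
Row 5, column 6: eliminating its row and column leaves {2, 5}.
Row 6, column 1: eliminating its row and column leaves {4}.
Enumerating the assignments across these blanks that avoid any row or column repeat gives 3 completions.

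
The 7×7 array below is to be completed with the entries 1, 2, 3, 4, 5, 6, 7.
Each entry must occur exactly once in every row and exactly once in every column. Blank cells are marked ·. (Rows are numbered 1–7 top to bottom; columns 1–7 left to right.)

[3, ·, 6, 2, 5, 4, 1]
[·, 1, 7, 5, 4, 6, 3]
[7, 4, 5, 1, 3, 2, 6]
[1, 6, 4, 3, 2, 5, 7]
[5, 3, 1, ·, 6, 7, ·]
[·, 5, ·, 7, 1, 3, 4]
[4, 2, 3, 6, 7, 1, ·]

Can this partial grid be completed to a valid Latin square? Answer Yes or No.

No row or column among the givens repeats a symbol, and propagating forced cells runs into no contradiction.
One valid completion exists (for instance, 3 7 6 2 5 4 1 / 2 1 7 5 4 6 3 / 7 4 5 1 3 2 6 / 1 6 4 3 2 5 7 / 5 3 1 4 6 7 2 / 6 5 2 7 1 3 4 / 4 2 3 6 7 1 5).

Yes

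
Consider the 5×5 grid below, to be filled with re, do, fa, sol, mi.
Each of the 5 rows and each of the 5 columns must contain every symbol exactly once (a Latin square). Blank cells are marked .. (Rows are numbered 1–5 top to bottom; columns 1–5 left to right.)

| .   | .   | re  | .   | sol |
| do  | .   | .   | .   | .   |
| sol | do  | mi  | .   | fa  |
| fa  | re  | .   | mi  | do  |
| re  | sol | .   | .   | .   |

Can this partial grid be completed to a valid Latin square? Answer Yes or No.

No row or column among the givens repeats a symbol, and propagating forced cells runs into no contradiction.
One valid completion exists (for instance, mi fa re do sol / do mi fa sol re / sol do mi re fa / fa re sol mi do / re sol do fa mi).

Yes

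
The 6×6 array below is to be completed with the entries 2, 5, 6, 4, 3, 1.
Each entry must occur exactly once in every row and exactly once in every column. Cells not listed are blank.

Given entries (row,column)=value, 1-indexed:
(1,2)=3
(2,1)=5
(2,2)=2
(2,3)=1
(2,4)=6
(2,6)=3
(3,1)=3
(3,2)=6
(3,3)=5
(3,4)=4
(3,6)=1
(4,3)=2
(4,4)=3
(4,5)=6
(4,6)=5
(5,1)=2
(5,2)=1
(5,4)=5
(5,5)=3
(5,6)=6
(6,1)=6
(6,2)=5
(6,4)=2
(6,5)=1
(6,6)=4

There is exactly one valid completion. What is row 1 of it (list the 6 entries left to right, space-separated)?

Row 1, column 4: row 1 has {3} and column 4 has {2, 5, 6, 4, 3}, leaving only 1.
Row 1, column 1: row 1 has {3, 1} and column 1 has {2, 5, 6, 3}, leaving only 4.
Row 1, column 3: row 1 has {4, 3, 1} and column 3 has {2, 5, 1}, leaving only 6.
Row 1, column 6: row 1 has {6, 4, 3, 1} and column 6 has {5, 6, 4, 3, 1}, leaving only 2.
Row 1, column 5: row 1 has {2, 6, 4, 3, 1} and column 5 has {6, 3, 1}, leaving only 5.
So row 1 reads: 4 3 6 1 5 2.

4 3 6 1 5 2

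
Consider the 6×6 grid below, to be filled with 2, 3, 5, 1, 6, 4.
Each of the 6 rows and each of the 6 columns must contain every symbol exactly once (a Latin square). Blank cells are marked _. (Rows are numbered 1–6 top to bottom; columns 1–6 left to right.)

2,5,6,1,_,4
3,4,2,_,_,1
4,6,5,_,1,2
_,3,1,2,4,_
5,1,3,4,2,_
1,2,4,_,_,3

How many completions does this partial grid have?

Row 1, column 5: eliminating its row and column leaves {3}.
Row 2, column 4: eliminating its row and column leaves {5, 6}.
Row 2, column 5: eliminating its row and column leaves {5, 6}.
Row 3, column 4: eliminating its row and column leaves {3}.
Row 4, column 1: eliminating its row and column leaves {6}.
Row 4, column 6: eliminating its row and column leaves {5, 6}.
Row 5, column 6: eliminating its row and column leaves {6}.
Row 6, column 4: eliminating its row and column leaves {5, 6}.
Row 6, column 5: eliminating its row and column leaves {5, 6}.
Enumerating the assignments across these blanks that avoid any row or column repeat gives 2 completions.

2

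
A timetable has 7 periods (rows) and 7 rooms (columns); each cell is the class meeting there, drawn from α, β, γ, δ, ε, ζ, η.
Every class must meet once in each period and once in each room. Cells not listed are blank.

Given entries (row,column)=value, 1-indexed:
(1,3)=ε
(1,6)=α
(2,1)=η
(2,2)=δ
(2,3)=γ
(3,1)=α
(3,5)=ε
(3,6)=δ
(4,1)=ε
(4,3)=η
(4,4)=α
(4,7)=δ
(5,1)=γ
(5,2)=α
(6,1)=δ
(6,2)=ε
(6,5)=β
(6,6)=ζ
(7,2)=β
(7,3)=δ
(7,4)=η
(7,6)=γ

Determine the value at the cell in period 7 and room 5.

α

Period 4, room 6: period 4 has {α, δ, ε, η} and room 6 has {α, γ, δ, ζ}, leaving only β.
Period 2, room 6: period 2 has {γ, δ, η} and room 6 has {α, β, γ, δ, ζ}, leaving only ε.
Period 5, room 6: period 5 has {α, γ} and room 6 has {α, β, γ, δ, ε, ζ}, leaving only η.
Period 6, room 3: period 6 has {β, δ, ε, ζ} and room 3 has {γ, δ, ε, η}, leaving only α.
Period 6, room 4: period 6 has {α, β, δ, ε, ζ} and room 4 has {α, η}, leaving only γ.
Period 6, room 7: period 6 has {α, β, γ, δ, ε, ζ} and room 7 has {δ}, leaving only η.
Period 7, room 1: period 7 has {β, γ, δ, η} and room 1 has {α, γ, δ, ε, η}, leaving only ζ.
Period 7 already has {β, γ, δ, ζ, η} and room 5 already has {β, ε}, so period 7, room 5 must be α.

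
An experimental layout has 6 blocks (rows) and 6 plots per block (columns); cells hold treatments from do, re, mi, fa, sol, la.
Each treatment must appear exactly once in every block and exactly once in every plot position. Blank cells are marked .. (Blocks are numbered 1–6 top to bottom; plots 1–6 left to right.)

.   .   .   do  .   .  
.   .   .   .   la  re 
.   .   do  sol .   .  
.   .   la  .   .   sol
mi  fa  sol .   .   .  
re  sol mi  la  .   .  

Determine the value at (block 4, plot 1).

Block 2, plot 3: block 2 has {re, la} and plot 3 has {do, mi, sol, la}, leaving only fa.
Block 1, plot 3: block 1 has {do} and plot 3 has {do, mi, fa, sol, la}, leaving only re.
Block 2, plot 4: block 2 has {re, fa, la} and plot 4 has {do, sol, la}, leaving only mi.
Block 2, plot 2: block 2 has {re, mi, fa, la} and plot 2 has {fa, sol}, leaving only do.
Block 2, plot 1: block 2 has {do, re, mi, fa, la} and plot 1 has {re, mi}, leaving only sol.
Block 5, plot 4: block 5 has {mi, fa, sol} and plot 4 has {do, mi, sol, la}, leaving only re.
Block 4, plot 4: block 4 has {sol, la} and plot 4 has {do, re, mi, sol, la}, leaving only fa.
Block 4 already has {fa, sol, la} and plot 1 already has {re, mi, sol}, so block 4, plot 1 must be do.

do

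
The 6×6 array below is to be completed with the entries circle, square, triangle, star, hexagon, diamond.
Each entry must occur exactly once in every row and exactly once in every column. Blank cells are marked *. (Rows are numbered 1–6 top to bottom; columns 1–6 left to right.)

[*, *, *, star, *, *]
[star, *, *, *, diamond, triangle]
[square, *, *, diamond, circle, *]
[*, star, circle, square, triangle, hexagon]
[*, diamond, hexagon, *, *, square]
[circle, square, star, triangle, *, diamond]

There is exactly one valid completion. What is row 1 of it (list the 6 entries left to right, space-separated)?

hexagon triangle diamond star square circle

Row 1, column 6: row 1 has {star} and column 6 has {square, triangle, hexagon, diamond}, leaving only circle.
Row 2, column 3: row 2 has {triangle, star, diamond} and column 3 has {circle, star, hexagon}, leaving only square.
Row 3, column 3: row 3 has {circle, square, diamond} and column 3 has {circle, square, star, hexagon}, leaving only triangle.
Row 1, column 3: row 1 has {circle, star} and column 3 has {circle, square, triangle, star, hexagon}, leaving only diamond.
Row 3, column 2: row 3 has {circle, square, triangle, diamond} and column 2 has {square, star, diamond}, leaving only hexagon.
Row 1, column 2: row 1 has {circle, star, diamond} and column 2 has {square, star, hexagon, diamond}, leaving only triangle.
Row 1, column 1: row 1 has {circle, triangle, star, diamond} and column 1 has {circle, square, star}, leaving only hexagon.
Row 1, column 5: row 1 has {circle, triangle, star, hexagon, diamond} and column 5 has {circle, triangle, diamond}, leaving only square.
So row 1 reads: hexagon triangle diamond star square circle.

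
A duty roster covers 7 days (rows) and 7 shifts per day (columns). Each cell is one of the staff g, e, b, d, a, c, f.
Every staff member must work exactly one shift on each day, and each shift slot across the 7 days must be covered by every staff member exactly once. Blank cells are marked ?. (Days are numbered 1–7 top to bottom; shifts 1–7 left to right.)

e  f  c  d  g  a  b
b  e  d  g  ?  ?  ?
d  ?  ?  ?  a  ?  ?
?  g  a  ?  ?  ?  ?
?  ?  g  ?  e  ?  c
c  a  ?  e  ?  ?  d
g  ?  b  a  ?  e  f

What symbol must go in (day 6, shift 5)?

Day 2, shift 7: day 2 has {g, e, b, d} and shift 7 has {b, d, c, f}, leaving only a.
Day 4, shift 1: day 4 has {g, a} and shift 1 has {g, e, b, d, c}, leaving only f.
Day 4, shift 7: day 4 has {g, a, f} and shift 7 has {b, d, a, c, f}, leaving only e.
Day 3, shift 7: day 3 has {d, a} and shift 7 has {e, b, d, a, c, f}, leaving only g.
Day 5, shift 1: day 5 has {g, e, c} and shift 1 has {g, e, b, d, c, f}, leaving only a.
Day 6, shift 3: day 6 has {e, d, a, c} and shift 3 has {g, b, d, a, c}, leaving only f.
Day 6 already has {e, d, a, c, f} and shift 5 already has {g, e, a}, so day 6, shift 5 must be b.

b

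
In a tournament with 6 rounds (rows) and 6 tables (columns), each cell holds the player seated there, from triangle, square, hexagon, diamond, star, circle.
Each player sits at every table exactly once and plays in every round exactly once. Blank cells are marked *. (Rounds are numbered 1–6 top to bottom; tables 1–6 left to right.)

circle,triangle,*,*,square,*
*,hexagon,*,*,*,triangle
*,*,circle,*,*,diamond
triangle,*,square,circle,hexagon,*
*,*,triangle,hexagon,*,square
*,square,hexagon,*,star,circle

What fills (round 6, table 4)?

triangle

Round 3, table 2: round 3 has {diamond, circle} and table 2 has {triangle, square, hexagon}, leaving only star.
Round 3, table 5: round 3 has {diamond, star, circle} and table 5 has {square, hexagon, star}, leaving only triangle.
Round 3, table 4: round 3 has {triangle, diamond, star, circle} and table 4 has {hexagon, circle}, leaving only square.
Round 3, table 1: round 3 has {triangle, square, diamond, star, circle} and table 1 has {triangle, circle}, leaving only hexagon.
Round 4, table 2: round 4 has {triangle, square, hexagon, circle} and table 2 has {triangle, square, hexagon, star}, leaving only diamond.
Round 4, table 6: round 4 has {triangle, square, hexagon, diamond, circle} and table 6 has {triangle, square, diamond, circle}, leaving only star.
Round 1, table 6: round 1 has {triangle, square, circle} and table 6 has {triangle, square, diamond, star, circle}, leaving only hexagon.
Round 5, table 2: round 5 has {triangle, square, hexagon} and table 2 has {triangle, square, hexagon, diamond, star}, leaving only circle.
Round 5, table 5: round 5 has {triangle, square, hexagon, circle} and table 5 has {triangle, square, hexagon, star}, leaving only diamond.
Round 2, table 5: round 2 has {triangle, hexagon} and table 5 has {triangle, square, hexagon, diamond, star}, leaving only circle.
Round 5, table 1: round 5 has {triangle, square, hexagon, diamond, circle} and table 1 has {triangle, hexagon, circle}, leaving only star.
Round 6, table 1: round 6 has {square, hexagon, star, circle} and table 1 has {triangle, hexagon, star, circle}, leaving only diamond.
Round 6 already has {square, hexagon, diamond, star, circle} and table 4 already has {square, hexagon, circle}, so round 6, table 4 must be triangle.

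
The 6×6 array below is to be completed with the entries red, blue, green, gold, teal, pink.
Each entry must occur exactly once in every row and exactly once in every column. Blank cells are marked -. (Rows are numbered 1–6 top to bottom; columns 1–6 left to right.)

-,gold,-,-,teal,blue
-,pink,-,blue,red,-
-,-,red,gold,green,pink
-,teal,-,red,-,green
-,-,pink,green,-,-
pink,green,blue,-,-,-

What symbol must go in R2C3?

teal

Row 1, column 3: row 1 has {blue, gold, teal} and column 3 has {red, blue, pink}, leaving only green.
Row 1, column 1: row 1 has {blue, green, gold, teal} and column 1 has {pink}, leaving only red.
Row 1, column 4: row 1 has {red, blue, green, gold, teal} and column 4 has {red, blue, green, gold}, leaving only pink.
Row 3, column 2: row 3 has {red, green, gold, pink} and column 2 has {green, gold, teal, pink}, leaving only blue.
Row 3, column 1: row 3 has {red, blue, green, gold, pink} and column 1 has {red, pink}, leaving only teal.
Row 4, column 3: row 4 has {red, green, teal} and column 3 has {red, blue, green, pink}, leaving only gold.
Row 2 already has {red, blue, pink} and column 3 already has {red, blue, green, gold, pink}, so row 2, column 3 must be teal.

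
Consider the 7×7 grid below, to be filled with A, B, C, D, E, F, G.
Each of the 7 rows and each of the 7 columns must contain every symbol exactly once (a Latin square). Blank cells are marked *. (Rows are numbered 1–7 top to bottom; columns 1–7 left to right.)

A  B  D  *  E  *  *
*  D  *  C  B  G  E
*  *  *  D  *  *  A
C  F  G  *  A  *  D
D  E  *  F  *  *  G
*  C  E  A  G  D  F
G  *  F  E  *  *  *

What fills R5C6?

A

Row 1, column 4: row 1 has {A, B, D, E} and column 4 has {A, C, D, E, F}, leaving only G.
Row 1, column 7: row 1 has {A, B, D, E, G} and column 7 has {A, D, E, F, G}, leaving only C.
Row 1, column 6: row 1 has {A, B, C, D, E, G} and column 6 has {D, G}, leaving only F.
Row 2, column 1: row 2 has {B, C, D, E, G} and column 1 has {A, C, D, G}, leaving only F.
Row 2, column 3: row 2 has {B, C, D, E, F, G} and column 3 has {D, E, F, G}, leaving only A.
Row 3, column 2: row 3 has {A, D} and column 2 has {B, C, D, E, F}, leaving only G.
Row 4, column 4: row 4 has {A, C, D, F, G} and column 4 has {A, C, D, E, F, G}, leaving only B.
Row 4, column 6: row 4 has {A, B, C, D, F, G} and column 6 has {D, F, G}, leaving only E.
Row 5, column 5: row 5 has {D, E, F, G} and column 5 has {A, B, E, G}, leaving only C.
Row 3, column 5: row 3 has {A, D, G} and column 5 has {A, B, C, E, G}, leaving only F.
Row 5, column 3: row 5 has {C, D, E, F, G} and column 3 has {A, D, E, F, G}, leaving only B.
Row 5 already has {B, C, D, E, F, G} and column 6 already has {D, E, F, G}, so row 5, column 6 must be A.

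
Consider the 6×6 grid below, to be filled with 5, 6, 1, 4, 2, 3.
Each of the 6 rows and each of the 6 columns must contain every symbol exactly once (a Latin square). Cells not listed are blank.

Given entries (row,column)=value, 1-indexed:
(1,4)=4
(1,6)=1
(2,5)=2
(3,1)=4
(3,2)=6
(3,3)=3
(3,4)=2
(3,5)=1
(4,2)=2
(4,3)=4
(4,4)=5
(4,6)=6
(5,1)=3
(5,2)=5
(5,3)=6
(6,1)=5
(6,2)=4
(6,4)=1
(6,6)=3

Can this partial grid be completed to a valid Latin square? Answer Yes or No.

Row 5, column 4: row 5 together with column 4 already contain {5, 6, 1, 4, 2, 3} — every symbol — so nothing can go there. The grid has no valid completion.

No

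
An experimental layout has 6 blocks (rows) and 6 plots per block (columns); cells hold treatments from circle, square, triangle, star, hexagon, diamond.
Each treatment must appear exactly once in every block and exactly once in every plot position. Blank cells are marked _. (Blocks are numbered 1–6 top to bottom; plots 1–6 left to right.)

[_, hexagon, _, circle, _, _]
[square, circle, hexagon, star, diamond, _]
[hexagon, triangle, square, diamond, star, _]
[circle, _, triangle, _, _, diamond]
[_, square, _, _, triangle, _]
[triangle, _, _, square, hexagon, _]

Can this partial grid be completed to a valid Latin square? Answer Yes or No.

No

Block 1, plot 5: block 1 has {circle, hexagon} and plot 5 has {triangle, star, hexagon, diamond}, so it must be square.
Now block 4, plot 5: block 4 together with plot 5 already contain {circle, square, triangle, star, hexagon, diamond} — every symbol — so nothing can go there. The grid has no valid completion.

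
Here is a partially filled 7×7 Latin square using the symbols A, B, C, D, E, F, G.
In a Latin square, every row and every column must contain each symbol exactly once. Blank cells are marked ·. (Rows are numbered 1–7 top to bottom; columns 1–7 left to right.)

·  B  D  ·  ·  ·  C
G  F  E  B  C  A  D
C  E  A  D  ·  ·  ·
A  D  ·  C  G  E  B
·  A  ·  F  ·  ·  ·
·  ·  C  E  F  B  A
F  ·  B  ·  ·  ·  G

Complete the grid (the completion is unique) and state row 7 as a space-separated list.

F C B A E D G

Row 7, column 2: row 7 has {B, F, G} and column 2 has {A, B, D, E, F}, leaving only C.
Row 7, column 4: row 7 has {B, C, F, G} and column 4 has {B, C, D, E, F}, leaving only A.
Row 7, column 6: row 7 has {A, B, C, F, G} and column 6 has {A, B, E}, leaving only D.
Row 7, column 5: row 7 has {A, B, C, D, F, G} and column 5 has {C, F, G}, leaving only E.
So row 7 reads: F C B A E D G.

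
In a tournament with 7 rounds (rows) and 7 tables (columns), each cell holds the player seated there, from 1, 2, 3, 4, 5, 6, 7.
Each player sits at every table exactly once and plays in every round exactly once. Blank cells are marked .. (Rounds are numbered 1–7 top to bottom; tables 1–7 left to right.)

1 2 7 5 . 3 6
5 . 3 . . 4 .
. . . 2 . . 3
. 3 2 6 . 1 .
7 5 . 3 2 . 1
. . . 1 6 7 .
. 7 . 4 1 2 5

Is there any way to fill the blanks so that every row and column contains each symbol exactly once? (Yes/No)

Round 1, table 5: round 1 has {1, 2, 3, 5, 6, 7} and table 5 has {1, 2, 6}, so it must be 4.
Round 2, table 4: round 2 has {3, 4, 5} and table 4 has {1, 2, 3, 4, 5, 6}, so it must be 7.
Now round 2, table 5: round 2 together with table 5 already contain {1, 2, 3, 4, 5, 6, 7} — every symbol — so nothing can go there. The grid has no valid completion.

No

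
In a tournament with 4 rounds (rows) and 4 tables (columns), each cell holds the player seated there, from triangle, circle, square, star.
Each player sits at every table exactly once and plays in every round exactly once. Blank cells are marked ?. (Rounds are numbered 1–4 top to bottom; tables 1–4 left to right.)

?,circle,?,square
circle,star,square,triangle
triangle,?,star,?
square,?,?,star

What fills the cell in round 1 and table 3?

triangle

Round 1 already has {circle, square} and table 3 already has {square, star}, so round 1, table 3 must be triangle.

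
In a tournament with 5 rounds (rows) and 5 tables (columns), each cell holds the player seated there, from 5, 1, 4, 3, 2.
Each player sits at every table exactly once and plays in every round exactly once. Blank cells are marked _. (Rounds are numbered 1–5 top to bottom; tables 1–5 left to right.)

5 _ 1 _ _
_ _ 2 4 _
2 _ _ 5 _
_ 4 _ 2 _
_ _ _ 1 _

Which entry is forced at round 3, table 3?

4

Round 1, table 4: round 1 has {5, 1} and table 4 has {5, 1, 4, 2}, leaving only 3.
Round 1, table 2: round 1 has {5, 1, 3} and table 2 has {4}, leaving only 2.
Round 1, table 5: round 1 has {5, 1, 3, 2} and table 5 has {}, leaving only 4.
Round 3, table 3 is narrowed to {4, 3}.
If it were 3, then round 3, table 5 would be left with no valid symbol.
So round 3, table 3 must be 4.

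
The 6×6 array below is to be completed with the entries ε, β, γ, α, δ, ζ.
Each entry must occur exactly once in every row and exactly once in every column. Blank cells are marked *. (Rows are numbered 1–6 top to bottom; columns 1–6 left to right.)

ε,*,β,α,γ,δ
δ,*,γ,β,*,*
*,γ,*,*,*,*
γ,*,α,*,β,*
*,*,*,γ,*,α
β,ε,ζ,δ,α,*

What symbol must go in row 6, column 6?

Row 6 already has {ε, β, α, δ, ζ} and column 6 already has {α, δ}, so row 6, column 6 must be γ.

γ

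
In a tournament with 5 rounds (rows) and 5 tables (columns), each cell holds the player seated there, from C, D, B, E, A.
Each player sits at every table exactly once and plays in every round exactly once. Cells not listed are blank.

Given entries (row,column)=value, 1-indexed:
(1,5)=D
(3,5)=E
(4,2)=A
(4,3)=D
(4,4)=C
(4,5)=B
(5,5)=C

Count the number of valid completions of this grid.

Round 1, table 1: eliminating its round and table leaves {C, B, E, A}.
Round 1, table 2: eliminating its round and table leaves {C, B, E}.
Round 1, table 3: eliminating its round and table leaves {C, B, E, A}.
Round 1, table 4: eliminating its round and table leaves {B, E, A}.
Round 2, table 1: eliminating its round and table leaves {C, D, B, E, A}.
Round 2, table 2: eliminating its round and table leaves {C, D, B, E}.
Round 2, table 3: eliminating its round and table leaves {C, B, E, A}.
Round 2, table 4: eliminating its round and table leaves {D, B, E, A}.
Round 2, table 5: eliminating its round and table leaves {A}.
Round 3, table 1: eliminating its round and table leaves {C, D, B, A}.
Round 3, table 2: eliminating its round and table leaves {C, D, B}.
Round 3, table 3: eliminating its round and table leaves {C, B, A}.
Round 3, table 4: eliminating its round and table leaves {D, B, A}.
Round 4, table 1: eliminating its round and table leaves {E}.
Round 5, table 1: eliminating its round and table leaves {D, B, E, A}.
Round 5, table 2: eliminating its round and table leaves {D, B, E}.
Round 5, table 3: eliminating its round and table leaves {B, E, A}.
Round 5, table 4: eliminating its round and table leaves {D, B, E, A}.
Enumerating the assignments across these blanks that avoid any round or table repeat gives 56 completions.

56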